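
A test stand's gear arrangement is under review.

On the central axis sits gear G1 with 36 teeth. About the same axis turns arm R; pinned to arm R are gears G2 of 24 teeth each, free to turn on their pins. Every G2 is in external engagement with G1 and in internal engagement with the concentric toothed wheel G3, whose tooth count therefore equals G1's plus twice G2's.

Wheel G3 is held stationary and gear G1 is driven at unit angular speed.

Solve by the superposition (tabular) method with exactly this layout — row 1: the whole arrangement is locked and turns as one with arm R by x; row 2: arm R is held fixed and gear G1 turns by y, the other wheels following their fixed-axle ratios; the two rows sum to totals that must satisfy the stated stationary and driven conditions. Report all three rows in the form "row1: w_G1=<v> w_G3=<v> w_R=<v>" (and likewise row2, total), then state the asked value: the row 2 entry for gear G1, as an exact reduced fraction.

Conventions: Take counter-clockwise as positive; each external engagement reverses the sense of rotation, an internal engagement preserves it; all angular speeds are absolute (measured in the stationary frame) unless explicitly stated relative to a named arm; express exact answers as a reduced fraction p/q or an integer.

planetary set (36T centre, 24T on arm, 84T internal) — Willis relation
superposition row 1 [locked train]: every member turns x
row 2 — arm fixed, fixed-axis ratios: sun y, ring −(36/84)·y, arm 0
boundary: total ω_ring = x − (36/84)·y = 0 and total ω_sun = x + y = 1  ⇒  y = 7/10, x = 3/10
row 2 ring = −(36/84)·7/10 = -3/10
totals (row 1 + row 2): sun 3/10 + 7/10 = 1, ring 3/10 + (-3/10) = 0, arm 3/10 + 0 = 3/10
asked cell (row2, sun) = 7/10

row1: w_G1=3/10 w_G3=3/10 w_R=3/10
row2: w_G1=7/10 w_G3=-3/10 w_R=0
total: w_G1=1 w_G3=0 w_R=3/10
asked value: 7/10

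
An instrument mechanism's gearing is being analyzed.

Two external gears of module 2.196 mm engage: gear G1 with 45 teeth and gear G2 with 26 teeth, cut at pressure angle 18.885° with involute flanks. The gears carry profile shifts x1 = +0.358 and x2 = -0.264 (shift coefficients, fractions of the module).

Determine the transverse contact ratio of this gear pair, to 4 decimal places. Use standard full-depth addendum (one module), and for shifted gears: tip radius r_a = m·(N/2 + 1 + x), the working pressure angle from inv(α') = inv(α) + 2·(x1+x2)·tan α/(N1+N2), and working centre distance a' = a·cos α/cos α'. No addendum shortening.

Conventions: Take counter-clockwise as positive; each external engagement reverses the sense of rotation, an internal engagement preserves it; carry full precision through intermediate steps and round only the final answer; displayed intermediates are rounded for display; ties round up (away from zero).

1.7190

topology: single-mesh involute geometry — m = 2.196, 45T/26T pair
base radii: r_b1 = 46.750266, r_b2 = 27.011265
tip radii: r_a1 = 52.392168, r_a2 = 30.164256
inv(α') = inv(18.885°) + 2·(+0.358-0.264)·tan α/(45+26) = 0.01338443  ⇒  α' = 19.31772°
a' = a·cos α / cos α' = 77.9580·cos 18.885°/cos 19.31772° = 78.162162
action lengths: √(r_a1²−r_b1²) = 23.650621, √(r_a2²−r_b2²) = 13.426612
base pitch p_b = π·m·cos α = 6.527569
CR = (23.650621 + 13.426612 − 78.162162·sin 19.31772°)/6.527569 = 1.718971
contact ratio ≈ 1.7190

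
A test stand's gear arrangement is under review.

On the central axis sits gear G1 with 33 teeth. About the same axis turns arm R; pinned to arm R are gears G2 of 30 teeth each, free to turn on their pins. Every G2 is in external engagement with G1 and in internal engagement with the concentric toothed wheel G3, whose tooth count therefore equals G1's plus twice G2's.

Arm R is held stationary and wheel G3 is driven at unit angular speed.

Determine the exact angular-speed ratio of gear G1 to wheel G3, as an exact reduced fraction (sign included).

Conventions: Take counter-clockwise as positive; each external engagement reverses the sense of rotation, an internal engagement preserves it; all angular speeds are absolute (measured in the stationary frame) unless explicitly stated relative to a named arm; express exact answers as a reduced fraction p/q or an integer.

-31/11

topology: planetary set — G1 33T / G2 30T / G3 93T, arm = carrier (Willis)
ring teeth: 33 + 2·30 = 93
33(ω_sun−ω_arm) = −93(ω_ring−ω_arm),  ω_arm = 0, ω_ring = 1
ω_sun = 0 − (93/33)(1−0) = -31/11
ω_out/ω_in = -31/11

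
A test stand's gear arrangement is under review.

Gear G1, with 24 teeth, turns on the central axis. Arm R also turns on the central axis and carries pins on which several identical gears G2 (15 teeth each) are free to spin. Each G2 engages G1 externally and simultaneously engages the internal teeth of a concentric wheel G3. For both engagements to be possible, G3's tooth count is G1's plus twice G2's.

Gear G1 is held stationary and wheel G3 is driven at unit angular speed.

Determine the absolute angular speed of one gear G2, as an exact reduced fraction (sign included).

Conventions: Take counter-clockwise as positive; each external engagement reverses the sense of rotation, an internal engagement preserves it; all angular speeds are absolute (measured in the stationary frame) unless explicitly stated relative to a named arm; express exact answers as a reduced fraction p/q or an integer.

9/5

recognized (axles ride arm R): planetary set, 24/15/54 teeth
ring teeth: 24 + 2·15 = 54
24(ω_sun−ω_arm) = −54(ω_ring−ω_arm),  ω_sun = 0, ω_ring = 1
24(0−ω_arm) = −54(1−ω_arm)  ⇒  78·ω_arm = 54  ⇒  ω_arm = 9/13
sun–planet mesh: 24·(0−9/13) = −15·(ω_p−ω_arm)  ⇒  ω_p−ω_arm = 72/65
ω_p = 9/13 + 72/65 = 9/5
exact speed ratio = 9/5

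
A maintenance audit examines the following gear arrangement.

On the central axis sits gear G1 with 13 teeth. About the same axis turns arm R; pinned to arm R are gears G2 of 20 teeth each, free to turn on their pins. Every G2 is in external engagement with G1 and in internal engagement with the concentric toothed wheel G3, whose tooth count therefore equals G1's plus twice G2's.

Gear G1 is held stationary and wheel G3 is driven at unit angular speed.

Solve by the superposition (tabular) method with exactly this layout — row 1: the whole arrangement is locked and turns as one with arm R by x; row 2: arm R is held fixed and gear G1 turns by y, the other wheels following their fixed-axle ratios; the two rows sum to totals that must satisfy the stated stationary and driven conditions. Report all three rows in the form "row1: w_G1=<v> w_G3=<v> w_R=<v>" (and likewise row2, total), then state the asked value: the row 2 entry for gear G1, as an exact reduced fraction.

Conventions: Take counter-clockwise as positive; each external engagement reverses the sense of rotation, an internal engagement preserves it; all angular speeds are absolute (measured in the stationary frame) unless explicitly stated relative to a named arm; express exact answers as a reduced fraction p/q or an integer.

row1: w_G1=53/66 w_G3=53/66 w_R=53/66
row2: w_G1=-53/66 w_G3=13/66 w_R=0
total: w_G1=0 w_G3=1 w_R=53/66
asked value: -53/66

planetary set (13T centre, 20T on arm, 53T internal) — Willis relation
row 1: whole set turns with the arm by x
superposition row 2 [arm held]: sun y, ring −(13/53)·y, arm 0
boundary: total ω_sun = x + y = 0 and total ω_ring = x − (13/53)·y = 1  ⇒  y = -53/66, x = 53/66
row 2 ring = −(13/53)·(-53/66) = 13/66
totals (row 1 + row 2): sun 53/66 + (-53/66) = 0, ring 53/66 + 13/66 = 1, arm 53/66 + 0 = 53/66
asked cell (row2, sun) = -53/66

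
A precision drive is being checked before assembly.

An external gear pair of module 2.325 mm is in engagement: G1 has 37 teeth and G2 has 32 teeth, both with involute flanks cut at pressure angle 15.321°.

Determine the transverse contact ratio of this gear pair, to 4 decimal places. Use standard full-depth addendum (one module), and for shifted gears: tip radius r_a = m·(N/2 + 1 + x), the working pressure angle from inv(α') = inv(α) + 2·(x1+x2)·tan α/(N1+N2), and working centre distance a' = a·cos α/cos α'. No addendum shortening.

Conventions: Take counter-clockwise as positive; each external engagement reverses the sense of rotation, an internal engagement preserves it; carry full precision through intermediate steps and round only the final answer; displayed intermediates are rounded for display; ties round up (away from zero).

topology: single-mesh involute geometry — m = 2.325, 37T/32T pair
base radii: r_b1 = 41.483863, r_b2 = 35.877936
tip radii: r_a1 = 45.337500, r_a2 = 39.525000
no profile shift: α' = α, a' = a
action lengths: √(r_a1²−r_b1²) = 18.291473, √(r_a2²−r_b2²) = 16.583104
base pitch p_b = π·m·cos α = 7.044616
CR = (18.291473 + 16.583104 − 80.212500·sin 15.32100°)/7.044616 = 1.941952
contact ratio ≈ 1.9420

1.9420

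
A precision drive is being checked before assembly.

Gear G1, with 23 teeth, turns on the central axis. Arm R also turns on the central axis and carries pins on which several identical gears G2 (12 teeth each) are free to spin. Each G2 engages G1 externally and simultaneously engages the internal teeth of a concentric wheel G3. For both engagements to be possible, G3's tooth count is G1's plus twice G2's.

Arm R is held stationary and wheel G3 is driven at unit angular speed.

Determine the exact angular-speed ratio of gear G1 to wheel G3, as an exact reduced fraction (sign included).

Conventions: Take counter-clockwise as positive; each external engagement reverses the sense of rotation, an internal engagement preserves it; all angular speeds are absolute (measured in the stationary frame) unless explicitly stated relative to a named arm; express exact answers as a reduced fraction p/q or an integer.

-47/23

planetary set (23T centre, 12T on arm, 47T internal) — Willis relation
ring teeth: 23 + 2·12 = 47
23(ω_sun−ω_arm) = −47(ω_ring−ω_arm),  ω_arm = 0, ω_ring = 1
ω_sun = 0 − (47/23)(1−0) = -47/23
ω_out/ω_in = -47/23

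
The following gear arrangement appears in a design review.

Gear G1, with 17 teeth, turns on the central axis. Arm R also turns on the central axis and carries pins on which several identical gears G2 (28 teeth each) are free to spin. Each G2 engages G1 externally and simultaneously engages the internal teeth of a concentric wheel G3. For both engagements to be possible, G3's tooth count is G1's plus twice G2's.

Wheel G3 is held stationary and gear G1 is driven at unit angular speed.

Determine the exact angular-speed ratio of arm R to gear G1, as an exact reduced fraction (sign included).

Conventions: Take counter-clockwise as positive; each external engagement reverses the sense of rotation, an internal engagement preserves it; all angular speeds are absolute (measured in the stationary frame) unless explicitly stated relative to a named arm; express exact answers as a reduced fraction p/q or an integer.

planetary set (17T centre, 28T on arm, 73T internal) — Willis relation
ring teeth: 17 + 2·28 = 73
17(ω_sun−ω_arm) = −73(ω_ring−ω_arm),  ω_ring = 0, ω_sun = 1
17(1−ω_arm) = −73(0−ω_arm)  ⇒  90·ω_arm = 17  ⇒  ω_arm = 17/90
ω_out/ω_in = 17/90

17/90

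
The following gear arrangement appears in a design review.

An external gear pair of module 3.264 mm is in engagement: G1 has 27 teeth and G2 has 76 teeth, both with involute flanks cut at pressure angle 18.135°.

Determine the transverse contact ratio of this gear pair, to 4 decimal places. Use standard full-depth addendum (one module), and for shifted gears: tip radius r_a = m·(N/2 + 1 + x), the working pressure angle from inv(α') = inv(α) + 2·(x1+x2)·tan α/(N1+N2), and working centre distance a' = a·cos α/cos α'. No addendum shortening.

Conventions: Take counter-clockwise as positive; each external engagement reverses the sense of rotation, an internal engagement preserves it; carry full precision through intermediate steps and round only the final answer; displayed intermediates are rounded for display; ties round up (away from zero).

class = single-mesh tooth geometry [involute pair 27T × 76T, m = 3.264]
base radii: r_b1 = 41.875155, r_b2 = 117.870806
tip radii: r_a1 = 47.328000, r_a2 = 127.296000
no profile shift: α' = α, a' = a
action lengths: √(r_a1²−r_b1²) = 22.054727, √(r_a2²−r_b2²) = 48.070205
base pitch p_b = π·m·cos α = 9.744791
CR = (22.054727 + 48.070205 − 168.096000·sin 18.13500°)/9.744791 = 1.827014
contact ratio ≈ 1.8270

1.8270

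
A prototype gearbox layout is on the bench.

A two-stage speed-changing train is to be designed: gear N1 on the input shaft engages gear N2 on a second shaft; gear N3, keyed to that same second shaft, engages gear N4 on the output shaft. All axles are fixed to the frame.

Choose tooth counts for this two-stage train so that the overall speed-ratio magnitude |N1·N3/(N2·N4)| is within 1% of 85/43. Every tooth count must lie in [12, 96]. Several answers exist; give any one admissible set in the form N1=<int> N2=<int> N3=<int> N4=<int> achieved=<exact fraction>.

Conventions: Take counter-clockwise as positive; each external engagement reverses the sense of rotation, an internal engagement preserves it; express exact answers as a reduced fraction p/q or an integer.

N1=12 N2=43 N3=85 N4=12 achieved=85/43

topology: fixed-axis compound train — 2 stages, target 85/43
target = 85/43 in lowest terms: an exact hit needs N1·N3 = k·85 and N2·N4 = k·43 for one integer k, every count in [12, 96]; additionally prefer no 1:1 stage (N1 ≠ N2, N3 ≠ N4)
k = 1…11: no 1:1-free in-range split of k·85 and k·43 into factor pairs; take k = 12
k = 12: N1·N3 = 1020 = 12·85, N2·N4 = 516 = 43·12
achieved = 12·85/(43·12) = 85/43; |achieved − target| = 0 ≤ 17/860 ✓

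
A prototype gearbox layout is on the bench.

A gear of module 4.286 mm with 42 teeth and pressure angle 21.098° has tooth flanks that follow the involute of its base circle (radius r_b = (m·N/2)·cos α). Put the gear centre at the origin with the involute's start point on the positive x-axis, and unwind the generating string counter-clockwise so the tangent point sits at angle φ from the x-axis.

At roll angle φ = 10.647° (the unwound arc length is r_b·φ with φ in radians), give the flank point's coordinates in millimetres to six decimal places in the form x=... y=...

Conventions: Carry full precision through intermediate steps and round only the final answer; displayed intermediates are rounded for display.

single-mesh involute tooth geometry (42T wheel at module 4.286)
pitch radius r_p = m·N/2 = 4.286·42/2 = 90.006000
base radius r_b = r_p·cos α = 90.006000·cos 21.098° = 83.972547
roll angle φ = 10.647° = 0.18582521 rad
x = r_b·(cos φ + φ·sin φ) = 85.409883
y = r_b·(sin φ − φ·cos φ) = 0.178990

x=85.409883 y=0.178990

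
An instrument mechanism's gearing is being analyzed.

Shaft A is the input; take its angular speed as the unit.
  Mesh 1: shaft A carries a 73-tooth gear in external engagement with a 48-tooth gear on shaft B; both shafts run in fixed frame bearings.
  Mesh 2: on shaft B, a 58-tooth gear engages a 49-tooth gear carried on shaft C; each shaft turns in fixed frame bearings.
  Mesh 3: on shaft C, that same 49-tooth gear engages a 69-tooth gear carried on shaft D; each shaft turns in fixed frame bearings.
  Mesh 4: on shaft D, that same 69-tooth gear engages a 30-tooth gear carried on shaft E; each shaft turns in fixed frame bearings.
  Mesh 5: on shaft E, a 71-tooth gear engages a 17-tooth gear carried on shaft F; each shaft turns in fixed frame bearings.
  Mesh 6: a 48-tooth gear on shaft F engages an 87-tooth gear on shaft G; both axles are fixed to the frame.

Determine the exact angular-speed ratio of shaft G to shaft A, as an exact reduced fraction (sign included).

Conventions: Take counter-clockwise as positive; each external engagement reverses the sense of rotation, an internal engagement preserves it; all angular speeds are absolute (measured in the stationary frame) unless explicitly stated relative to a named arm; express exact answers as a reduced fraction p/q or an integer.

5183/765

class = fixed-axis compound train [6 meshes; 6 ratios multiply, 6 sense flips]
mesh 1 [73T→48T]: running ratio 73/48, sense −
mesh 2 [58T→49T]: running ratio 2117/1176, sense +
mesh 3 [49T→69T]: running ratio 2117/1656, sense −
mesh 4 [69T→30T]: running ratio 2117/720, sense +
mesh 5 [71T→17T]: running ratio 150307/12240, sense −
mesh 6 [48T→87T]: running ratio 5183/765, sense +
ω_out/ω_in = 5183/765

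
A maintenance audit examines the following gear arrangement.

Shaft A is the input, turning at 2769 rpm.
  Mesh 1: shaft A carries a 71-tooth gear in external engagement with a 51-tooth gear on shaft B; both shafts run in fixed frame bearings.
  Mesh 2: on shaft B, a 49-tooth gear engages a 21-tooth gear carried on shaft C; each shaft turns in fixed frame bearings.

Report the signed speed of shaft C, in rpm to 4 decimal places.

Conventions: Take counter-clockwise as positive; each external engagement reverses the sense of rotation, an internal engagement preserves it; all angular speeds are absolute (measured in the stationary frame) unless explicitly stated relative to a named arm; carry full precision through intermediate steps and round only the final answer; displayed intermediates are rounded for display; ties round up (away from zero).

+8994.7255 rpm

2-mesh fixed-axis compound train (all bearings frame-fixed)
mesh 1 [71T→51T]: ω = 2769.0000×71/51 = 3854.8824 rpm, sense flips to −
mesh 2 [49T→21T]: ω = 3854.8824×49/21 = 8994.7255 rpm, sense flips to +
signed output speed = +8994.7255 rpm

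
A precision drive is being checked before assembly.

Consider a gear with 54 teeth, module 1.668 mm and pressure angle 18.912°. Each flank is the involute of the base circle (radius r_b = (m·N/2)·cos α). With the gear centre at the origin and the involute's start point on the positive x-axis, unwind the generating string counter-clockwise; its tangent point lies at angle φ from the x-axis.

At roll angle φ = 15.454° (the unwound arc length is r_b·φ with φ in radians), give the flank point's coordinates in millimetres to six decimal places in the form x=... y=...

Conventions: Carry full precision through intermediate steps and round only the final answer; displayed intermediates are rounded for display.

recognized (one wheel, involute flank): single-mesh tooth geometry, m = 1.668, N = 54
pitch radius r_p = m·N/2 = 1.668·54/2 = 45.036000
base radius r_b = r_p·cos α = 45.036000·cos 18.912° = 42.604844
roll angle φ = 15.454° = 0.26972318 rad
x = r_b·(cos φ + φ·sin φ) = 44.126535
y = r_b·(sin φ − φ·cos φ) = 0.276649

x=44.126535 y=0.276649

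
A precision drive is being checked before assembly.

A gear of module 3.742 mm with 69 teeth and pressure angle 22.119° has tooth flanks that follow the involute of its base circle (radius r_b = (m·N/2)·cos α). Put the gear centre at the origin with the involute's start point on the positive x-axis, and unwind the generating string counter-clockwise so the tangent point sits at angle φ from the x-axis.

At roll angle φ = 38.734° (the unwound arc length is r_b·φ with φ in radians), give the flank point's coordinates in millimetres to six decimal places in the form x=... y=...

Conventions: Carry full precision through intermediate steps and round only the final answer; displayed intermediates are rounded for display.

recognized (one wheel, involute flank): single-mesh tooth geometry, m = 3.742, N = 69
pitch radius r_p = m·N/2 = 3.742·69/2 = 129.099000
base radius r_b = r_p·cos α = 129.099000·cos 22.119° = 119.597807
roll angle φ = 38.734° = 0.67603583 rad
x = r_b·(cos φ + φ·sin φ) = 143.883181
y = r_b·(sin φ − φ·cos φ) = 11.763361

x=143.883181 y=11.763361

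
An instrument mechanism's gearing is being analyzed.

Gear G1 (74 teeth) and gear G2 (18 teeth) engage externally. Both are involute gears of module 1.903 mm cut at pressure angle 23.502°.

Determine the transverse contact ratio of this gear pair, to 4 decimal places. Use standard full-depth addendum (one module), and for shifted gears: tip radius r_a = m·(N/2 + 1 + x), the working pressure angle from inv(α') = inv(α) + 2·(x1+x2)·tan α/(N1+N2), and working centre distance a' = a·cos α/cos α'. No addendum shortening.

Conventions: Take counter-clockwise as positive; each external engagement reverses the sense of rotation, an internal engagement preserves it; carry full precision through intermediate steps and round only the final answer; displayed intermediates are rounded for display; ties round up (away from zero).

class = single-mesh tooth geometry [involute pair 74T × 18T, m = 1.903]
base radii: r_b1 = 64.570137, r_b2 = 15.706249
tip radii: r_a1 = 72.314000, r_a2 = 19.030000
no profile shift: α' = α, a' = a
action lengths: √(r_a1²−r_b1²) = 32.557826, √(r_a2²−r_b2²) = 10.744981
base pitch p_b = π·m·cos α = 5.482515
CR = (32.557826 + 10.744981 − 87.538000·sin 23.50200°)/5.482515 = 1.531105
contact ratio ≈ 1.5311

1.5311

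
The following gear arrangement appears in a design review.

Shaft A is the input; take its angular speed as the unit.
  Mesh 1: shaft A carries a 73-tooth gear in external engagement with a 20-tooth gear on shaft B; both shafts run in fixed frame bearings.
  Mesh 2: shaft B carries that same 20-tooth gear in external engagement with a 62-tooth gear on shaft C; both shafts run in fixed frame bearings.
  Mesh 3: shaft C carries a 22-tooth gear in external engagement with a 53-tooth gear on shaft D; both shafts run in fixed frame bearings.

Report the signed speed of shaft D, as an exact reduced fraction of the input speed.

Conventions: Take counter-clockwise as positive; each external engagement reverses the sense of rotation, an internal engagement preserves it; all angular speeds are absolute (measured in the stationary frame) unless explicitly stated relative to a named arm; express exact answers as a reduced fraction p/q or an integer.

-803/1643

3-mesh fixed-axis compound train (all bearings frame-fixed)
mesh 1 [73T→20T]: |ω|/ω_in = 1×73/20 = 73/20, sense flips to −
mesh 2 [20T→62T]: |ω|/ω_in = (73/20)×20/62 = 73/62, sense flips to +
mesh 3 [22T→53T]: |ω|/ω_in = (73/62)×22/53 = 803/1643, sense flips to −
signed output speed (× input speed) = -803/1643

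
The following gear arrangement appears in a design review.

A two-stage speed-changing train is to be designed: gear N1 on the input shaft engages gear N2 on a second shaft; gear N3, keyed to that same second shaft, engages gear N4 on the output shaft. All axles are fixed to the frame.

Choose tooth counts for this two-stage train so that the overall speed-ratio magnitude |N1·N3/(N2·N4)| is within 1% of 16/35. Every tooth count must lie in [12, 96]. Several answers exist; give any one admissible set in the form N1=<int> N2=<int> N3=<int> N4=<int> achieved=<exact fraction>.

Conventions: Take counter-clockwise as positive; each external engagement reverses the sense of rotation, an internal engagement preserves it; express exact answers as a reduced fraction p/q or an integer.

N1=12 N2=15 N3=12 N4=21 achieved=16/35

topology: fixed-axis compound train — 2 stages, target 16/35
target = 16/35 in lowest terms: an exact hit needs N1·N3 = k·16 and N2·N4 = k·35 for one integer k, every count in [12, 96]; additionally prefer no 1:1 stage (N1 ≠ N2, N3 ≠ N4)
k = 1…8: no 1:1-free in-range split of k·16 and k·35 into factor pairs; take k = 9
k = 9: N1·N3 = 144 = 12·12, N2·N4 = 315 = 15·21
achieved = 12·12/(15·21) = 16/35; |achieved − target| = 0 ≤ 4/875 ✓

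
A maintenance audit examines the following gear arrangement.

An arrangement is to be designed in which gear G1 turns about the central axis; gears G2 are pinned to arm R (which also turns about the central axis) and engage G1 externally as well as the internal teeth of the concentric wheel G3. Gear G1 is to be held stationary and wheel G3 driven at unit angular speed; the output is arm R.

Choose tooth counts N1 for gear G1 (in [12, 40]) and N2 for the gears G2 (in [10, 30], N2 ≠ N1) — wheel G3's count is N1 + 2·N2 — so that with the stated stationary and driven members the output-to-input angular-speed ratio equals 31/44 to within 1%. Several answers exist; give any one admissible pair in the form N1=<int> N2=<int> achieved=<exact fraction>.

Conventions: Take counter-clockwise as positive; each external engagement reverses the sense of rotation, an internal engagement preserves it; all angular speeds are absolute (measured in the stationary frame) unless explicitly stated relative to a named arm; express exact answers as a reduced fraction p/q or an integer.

planetary set to be sized for 31/44 (Willis relation)
Willis with ω_sun = 0: ω_arm/ω_ring = N3/(N1+N3); set equal to 31/44  ⇒  N3/N1 = (31/44)/(1 − 31/44) = 31/13
N3 = N1 + 2·N2  ⇒  N2/N1 = (N3/N1 − 1)/2 = (31/13 − 1)/2 = 9/13
smallest multiple with N1 ≥ 12 and N2 ≥ 10: k = 2  ⇒  N1 = 2·13 = 26, N2 = 2·9 = 18 (N1 ≤ 40, N2 ≤ 30, N2 ≠ N1 ✓), N3 = 26 + 2·18 = 62
check: N3/(N1+N3) with N1 = 26, N3 = 62 gives 31/44; |achieved − target| = 0 ≤ 31/4400 ✓

N1=26 N2=18 achieved=31/44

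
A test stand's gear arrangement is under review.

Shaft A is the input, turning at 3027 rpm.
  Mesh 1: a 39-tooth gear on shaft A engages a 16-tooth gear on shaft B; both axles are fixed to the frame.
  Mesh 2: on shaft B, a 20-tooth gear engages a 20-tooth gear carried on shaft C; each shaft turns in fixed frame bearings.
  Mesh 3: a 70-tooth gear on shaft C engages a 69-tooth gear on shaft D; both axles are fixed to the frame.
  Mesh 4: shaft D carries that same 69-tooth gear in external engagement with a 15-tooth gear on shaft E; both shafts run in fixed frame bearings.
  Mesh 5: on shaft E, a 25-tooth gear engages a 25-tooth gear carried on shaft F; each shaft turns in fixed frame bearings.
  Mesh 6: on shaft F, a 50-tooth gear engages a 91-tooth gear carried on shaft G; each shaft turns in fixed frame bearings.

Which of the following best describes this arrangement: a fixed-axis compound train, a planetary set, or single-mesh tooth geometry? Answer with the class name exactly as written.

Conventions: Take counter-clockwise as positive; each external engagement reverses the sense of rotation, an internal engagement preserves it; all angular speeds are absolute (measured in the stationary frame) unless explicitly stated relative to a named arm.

topology: fixed-axis compound train — 6 meshes, A→G
classification: fixed-axis compound train

fixed-axis compound train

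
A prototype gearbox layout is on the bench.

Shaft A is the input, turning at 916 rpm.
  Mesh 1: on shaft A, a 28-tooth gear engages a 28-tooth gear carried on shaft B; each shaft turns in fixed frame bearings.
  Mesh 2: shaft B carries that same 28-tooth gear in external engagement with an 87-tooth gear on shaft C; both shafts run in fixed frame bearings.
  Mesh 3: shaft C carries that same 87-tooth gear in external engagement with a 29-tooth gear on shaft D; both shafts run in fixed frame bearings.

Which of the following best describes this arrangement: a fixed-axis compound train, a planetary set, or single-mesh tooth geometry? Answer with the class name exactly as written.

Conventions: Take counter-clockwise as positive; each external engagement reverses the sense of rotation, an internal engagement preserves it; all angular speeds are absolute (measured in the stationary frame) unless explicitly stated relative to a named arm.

topology: fixed-axis compound train — 3 meshes, A→D
classification: fixed-axis compound train

fixed-axis compound train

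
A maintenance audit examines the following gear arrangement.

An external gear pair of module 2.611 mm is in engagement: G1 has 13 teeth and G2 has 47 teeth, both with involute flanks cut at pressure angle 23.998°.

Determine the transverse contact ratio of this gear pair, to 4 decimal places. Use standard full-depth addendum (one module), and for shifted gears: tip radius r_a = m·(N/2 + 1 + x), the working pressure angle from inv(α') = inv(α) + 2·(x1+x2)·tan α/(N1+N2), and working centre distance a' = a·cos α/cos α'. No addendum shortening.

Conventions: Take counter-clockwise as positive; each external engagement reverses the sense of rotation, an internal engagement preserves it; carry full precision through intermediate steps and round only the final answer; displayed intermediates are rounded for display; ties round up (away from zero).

1.4581

class = single-mesh tooth geometry [involute pair 13T × 47T, m = 2.611]
base radii: r_b1 = 15.504478, r_b2 = 56.054650
tip radii: r_a1 = 19.582500, r_a2 = 63.969500
no profile shift: α' = α, a' = a
action lengths: √(r_a1²−r_b1²) = 11.961834, √(r_a2²−r_b2²) = 30.821634
base pitch p_b = π·m·cos α = 7.493654
CR = (11.961834 + 30.821634 − 78.330000·sin 23.99800°)/7.493654 = 1.458072
contact ratio ≈ 1.4581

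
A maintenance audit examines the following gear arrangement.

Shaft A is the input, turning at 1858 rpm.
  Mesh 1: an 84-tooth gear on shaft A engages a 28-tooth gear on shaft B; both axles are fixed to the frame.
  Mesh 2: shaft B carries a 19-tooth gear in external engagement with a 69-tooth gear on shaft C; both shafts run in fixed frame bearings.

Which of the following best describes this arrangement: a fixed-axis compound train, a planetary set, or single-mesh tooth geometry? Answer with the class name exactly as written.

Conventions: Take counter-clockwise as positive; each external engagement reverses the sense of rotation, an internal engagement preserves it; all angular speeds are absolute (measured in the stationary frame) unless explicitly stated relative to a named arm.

2-mesh fixed-axis compound train (all bearings frame-fixed)
classification: fixed-axis compound train

fixed-axis compound train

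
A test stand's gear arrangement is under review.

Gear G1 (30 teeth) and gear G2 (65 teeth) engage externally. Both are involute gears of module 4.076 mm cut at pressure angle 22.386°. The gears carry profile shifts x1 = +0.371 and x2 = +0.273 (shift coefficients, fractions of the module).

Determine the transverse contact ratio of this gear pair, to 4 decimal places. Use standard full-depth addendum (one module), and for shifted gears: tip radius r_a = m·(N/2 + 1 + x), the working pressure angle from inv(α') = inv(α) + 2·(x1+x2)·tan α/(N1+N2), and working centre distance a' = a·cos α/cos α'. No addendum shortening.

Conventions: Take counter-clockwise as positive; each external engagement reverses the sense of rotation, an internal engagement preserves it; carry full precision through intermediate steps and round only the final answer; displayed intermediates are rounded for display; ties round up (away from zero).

recognized (one external pair, fixed centres): single-mesh tooth geometry, m = 4.076, N1 = 30, N2 = 65
base radii: r_b1 = 56.532436, r_b2 = 122.486944
tip radii: r_a1 = 66.728196, r_a2 = 137.658748
inv(α') = inv(22.386°) + 2·(+0.371+0.273)·tan α/(30+65) = 0.02675931  ⇒  α' = 24.11775°
a' = a·cos α / cos α' = 193.6100·cos 22.386°/cos 24.11775° = 196.140991
action lengths: √(r_a1²−r_b1²) = 35.450470, √(r_a2²−r_b2²) = 62.824195
base pitch p_b = π·m·cos α = 11.840126
CR = (35.450470 + 62.824195 − 196.140991·sin 24.11775°)/11.840126 = 1.531137
contact ratio ≈ 1.5311

1.5311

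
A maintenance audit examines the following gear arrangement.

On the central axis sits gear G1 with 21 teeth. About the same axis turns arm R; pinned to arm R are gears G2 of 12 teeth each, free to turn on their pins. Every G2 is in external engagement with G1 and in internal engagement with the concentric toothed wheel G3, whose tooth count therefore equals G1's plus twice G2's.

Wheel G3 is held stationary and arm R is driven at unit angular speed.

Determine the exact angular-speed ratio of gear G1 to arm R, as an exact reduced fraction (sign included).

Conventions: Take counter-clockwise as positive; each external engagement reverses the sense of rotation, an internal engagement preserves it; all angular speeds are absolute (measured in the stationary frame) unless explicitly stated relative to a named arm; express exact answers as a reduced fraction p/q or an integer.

class = planetary set [G3 = 21+2·12 = 45; Willis about the carrier]
ring teeth: 21 + 2·12 = 45
21(ω_sun−ω_arm) = −45(ω_ring−ω_arm),  ω_ring = 0, ω_arm = 1
ω_sun = 1 − (45/21)(0−1) = 22/7
ω_out/ω_in = 22/7

22/7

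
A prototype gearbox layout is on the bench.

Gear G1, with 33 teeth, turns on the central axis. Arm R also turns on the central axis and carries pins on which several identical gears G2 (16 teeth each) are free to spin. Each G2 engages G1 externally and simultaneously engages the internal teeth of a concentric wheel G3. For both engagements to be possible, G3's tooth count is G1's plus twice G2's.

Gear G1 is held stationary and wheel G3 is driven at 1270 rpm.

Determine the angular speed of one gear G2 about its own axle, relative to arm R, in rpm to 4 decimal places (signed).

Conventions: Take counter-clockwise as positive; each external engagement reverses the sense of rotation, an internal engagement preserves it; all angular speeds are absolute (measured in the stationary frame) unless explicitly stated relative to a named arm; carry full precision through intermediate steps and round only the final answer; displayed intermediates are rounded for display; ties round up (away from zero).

recognized (axles ride arm R): planetary set, 33/16/65 teeth
normalise by the input: solve with ω_ring = 1, then scale by 1270 rpm
ring teeth: 33 + 2·16 = 65
33(ω_sun−ω_arm) = −65(ω_ring−ω_arm),  ω_sun = 0, ω_ring = 1
33(0−ω_arm) = −65(1−ω_arm)  ⇒  98·ω_arm = 65  ⇒  ω_arm = 65/98
sun–planet mesh: 33·(0−65/98) = −16·(ω_p−ω_arm)  ⇒  ω_p−ω_arm = 2145/1568
scale: ω_p−ω_arm = 2145/1568 × 1270 rpm = +1737.3406 rpm

+1737.3406 rpm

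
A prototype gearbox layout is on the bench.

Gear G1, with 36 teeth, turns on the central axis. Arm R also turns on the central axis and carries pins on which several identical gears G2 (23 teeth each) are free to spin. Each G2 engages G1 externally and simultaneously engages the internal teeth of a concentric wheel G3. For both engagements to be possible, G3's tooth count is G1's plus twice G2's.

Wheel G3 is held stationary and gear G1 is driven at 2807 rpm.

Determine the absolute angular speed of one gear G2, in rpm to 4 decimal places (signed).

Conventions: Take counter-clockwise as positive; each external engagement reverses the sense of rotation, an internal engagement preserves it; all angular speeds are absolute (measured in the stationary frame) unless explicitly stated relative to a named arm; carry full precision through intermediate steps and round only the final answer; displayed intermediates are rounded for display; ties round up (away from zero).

-2196.7826 rpm

class = planetary set [G3 = 36+2·23 = 82; Willis about the carrier]
normalise by the input: solve with ω_sun = 1, then scale by 2807 rpm
ring teeth: 36 + 2·23 = 82
36(ω_sun−ω_arm) = −82(ω_ring−ω_arm),  ω_ring = 0, ω_sun = 1
36(1−ω_arm) = −82(0−ω_arm)  ⇒  118·ω_arm = 36  ⇒  ω_arm = 18/59
sun–planet mesh: 36·(1−18/59) = −23·(ω_p−ω_arm)  ⇒  ω_p−ω_arm = -1476/1357
ω_p = 18/59 − 1476/1357 = -18/23
scale: ω_p = -18/23 × 2807 rpm = -2196.7826 rpm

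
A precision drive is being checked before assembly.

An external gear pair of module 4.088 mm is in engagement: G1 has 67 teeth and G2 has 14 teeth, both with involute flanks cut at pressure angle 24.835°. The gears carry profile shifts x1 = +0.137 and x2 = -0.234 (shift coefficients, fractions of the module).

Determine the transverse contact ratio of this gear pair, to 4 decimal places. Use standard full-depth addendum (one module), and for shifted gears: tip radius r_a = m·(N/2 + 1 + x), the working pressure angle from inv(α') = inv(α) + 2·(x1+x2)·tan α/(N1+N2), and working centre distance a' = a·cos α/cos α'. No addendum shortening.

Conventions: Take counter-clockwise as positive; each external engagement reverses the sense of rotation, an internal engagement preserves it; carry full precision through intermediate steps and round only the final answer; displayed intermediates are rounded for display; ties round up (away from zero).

1.5036

recognized (one external pair, fixed centres): single-mesh tooth geometry, m = 4.088, N1 = 67, N2 = 14
base radii: r_b1 = 124.283197, r_b2 = 25.969623
tip radii: r_a1 = 141.596056, r_a2 = 31.747408
inv(α') = inv(24.835°) + 2·(+0.137-0.234)·tan α/(67+14) = 0.02824540  ⇒  α' = 24.53438°
a' = a·cos α / cos α' = 165.5640·cos 24.835°/cos 24.53438° = 165.165208
action lengths: √(r_a1²−r_b1²) = 67.846371, √(r_a2²−r_b2²) = 18.261341
base pitch p_b = π·m·cos α = 11.655140
CR = (67.846371 + 18.261341 − 165.165208·sin 24.53438°)/11.655140 = 1.503599
contact ratio ≈ 1.5036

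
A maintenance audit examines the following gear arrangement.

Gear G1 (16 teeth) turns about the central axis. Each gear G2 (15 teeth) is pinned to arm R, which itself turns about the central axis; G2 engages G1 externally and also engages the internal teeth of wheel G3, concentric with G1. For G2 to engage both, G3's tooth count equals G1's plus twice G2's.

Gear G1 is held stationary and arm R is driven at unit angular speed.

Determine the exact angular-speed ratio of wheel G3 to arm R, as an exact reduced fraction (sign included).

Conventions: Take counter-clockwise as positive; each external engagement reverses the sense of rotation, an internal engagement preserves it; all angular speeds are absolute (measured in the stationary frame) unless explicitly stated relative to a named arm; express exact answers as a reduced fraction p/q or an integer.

31/23

planetary set (16T centre, 15T on arm, 46T internal) — Willis relation
ring teeth: 16 + 2·15 = 46
16(ω_sun−ω_arm) = −46(ω_ring−ω_arm),  ω_sun = 0, ω_arm = 1
ω_ring = 1 − (16/46)(0−1) = 31/23
ω_out/ω_in = 31/23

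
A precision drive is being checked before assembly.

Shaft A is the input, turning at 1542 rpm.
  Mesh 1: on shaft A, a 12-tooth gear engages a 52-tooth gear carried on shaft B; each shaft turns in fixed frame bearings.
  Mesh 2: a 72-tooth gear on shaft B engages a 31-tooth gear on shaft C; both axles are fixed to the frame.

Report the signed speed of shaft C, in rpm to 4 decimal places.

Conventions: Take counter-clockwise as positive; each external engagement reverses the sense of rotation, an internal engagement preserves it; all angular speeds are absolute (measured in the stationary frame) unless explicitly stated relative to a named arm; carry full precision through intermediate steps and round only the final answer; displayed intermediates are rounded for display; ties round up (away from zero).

class = fixed-axis compound train [2 meshes; 2 ratios multiply, 2 sense flips]
mesh 1 [12T→52T]: ω = 1542.0000×12/52 = 355.8462 rpm, sense flips to −
mesh 2 [72T→31T]: ω = 355.8462×72/31 = 826.4814 rpm, sense flips to +
signed output speed = +826.4814 rpm

+826.4814 rpm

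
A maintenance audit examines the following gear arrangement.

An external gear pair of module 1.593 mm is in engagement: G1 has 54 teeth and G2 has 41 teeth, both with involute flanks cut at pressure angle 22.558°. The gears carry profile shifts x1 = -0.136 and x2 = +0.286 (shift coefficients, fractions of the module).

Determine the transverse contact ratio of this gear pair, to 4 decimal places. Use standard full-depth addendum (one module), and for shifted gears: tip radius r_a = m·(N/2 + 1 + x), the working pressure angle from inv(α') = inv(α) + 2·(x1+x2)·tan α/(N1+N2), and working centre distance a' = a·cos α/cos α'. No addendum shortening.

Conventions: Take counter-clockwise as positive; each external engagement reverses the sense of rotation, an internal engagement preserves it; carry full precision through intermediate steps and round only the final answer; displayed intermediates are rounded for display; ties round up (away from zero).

1.5897

single-mesh involute tooth geometry (54T engaging 41T at module 1.593)
base radii: r_b1 = 39.720300, r_b2 = 30.158006
tip radii: r_a1 = 44.387352, r_a2 = 34.705098
inv(α') = inv(22.558°) + 2·(-0.136+0.286)·tan α/(54+41) = 0.02300045  ⇒  α' = 22.98452°
a' = a·cos α / cos α' = 75.6675·cos 22.558°/cos 22.98452° = 75.904322
action lengths: √(r_a1²−r_b1²) = 19.812490, √(r_a2²−r_b2²) = 17.173774
base pitch p_b = π·m·cos α = 4.621667
CR = (19.812490 + 17.173774 − 75.904322·sin 22.98452°)/4.621667 = 1.589677
contact ratio ≈ 1.5897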